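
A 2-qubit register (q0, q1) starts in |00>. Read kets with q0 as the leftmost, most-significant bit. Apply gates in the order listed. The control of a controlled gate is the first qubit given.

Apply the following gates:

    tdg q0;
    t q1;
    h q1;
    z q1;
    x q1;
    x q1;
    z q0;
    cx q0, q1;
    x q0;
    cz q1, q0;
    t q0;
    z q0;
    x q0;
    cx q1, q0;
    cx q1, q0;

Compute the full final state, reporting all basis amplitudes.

After the circuit, the state carries amplitude -sqrt(2)*exp(I*pi/4)/2 on |00>, -sqrt(2)*exp(I*pi/4)/2 on |01>, 0 on |10>, 0 on |11>.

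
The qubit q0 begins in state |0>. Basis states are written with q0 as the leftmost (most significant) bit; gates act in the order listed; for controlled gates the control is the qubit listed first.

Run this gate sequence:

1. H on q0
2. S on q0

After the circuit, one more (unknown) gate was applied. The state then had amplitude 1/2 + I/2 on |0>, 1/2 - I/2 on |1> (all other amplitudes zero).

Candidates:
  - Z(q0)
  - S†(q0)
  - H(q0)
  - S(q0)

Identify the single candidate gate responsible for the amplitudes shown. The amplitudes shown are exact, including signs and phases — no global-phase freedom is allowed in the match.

The applied gate was H(q0).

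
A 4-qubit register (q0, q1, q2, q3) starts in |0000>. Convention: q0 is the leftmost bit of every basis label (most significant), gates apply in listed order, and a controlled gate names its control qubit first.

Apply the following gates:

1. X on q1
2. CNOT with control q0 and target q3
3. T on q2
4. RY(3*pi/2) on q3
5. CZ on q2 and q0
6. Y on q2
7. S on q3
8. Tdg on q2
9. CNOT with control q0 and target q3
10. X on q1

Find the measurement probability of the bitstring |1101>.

The probability of measuring |1101> is 0.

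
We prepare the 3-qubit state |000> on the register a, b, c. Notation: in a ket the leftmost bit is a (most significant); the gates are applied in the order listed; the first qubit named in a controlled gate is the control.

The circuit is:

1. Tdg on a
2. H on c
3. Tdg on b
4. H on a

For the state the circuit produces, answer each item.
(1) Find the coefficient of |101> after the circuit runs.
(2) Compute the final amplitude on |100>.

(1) |101> carries amplitude 1/2 in the final state.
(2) The amplitude on |100> is 1/2.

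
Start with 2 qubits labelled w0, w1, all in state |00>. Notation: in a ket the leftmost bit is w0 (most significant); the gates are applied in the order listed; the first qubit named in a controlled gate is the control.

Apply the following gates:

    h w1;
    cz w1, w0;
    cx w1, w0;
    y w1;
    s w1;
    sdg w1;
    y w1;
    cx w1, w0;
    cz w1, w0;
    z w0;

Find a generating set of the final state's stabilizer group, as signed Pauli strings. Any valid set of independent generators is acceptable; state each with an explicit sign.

One valid set of independent stabilizer generators is +IX, +ZI (any independent generating set of the same group is equally correct). Key observation: steps 3-8 multiply out to the identity, so the circuit reduces to the remaining gates.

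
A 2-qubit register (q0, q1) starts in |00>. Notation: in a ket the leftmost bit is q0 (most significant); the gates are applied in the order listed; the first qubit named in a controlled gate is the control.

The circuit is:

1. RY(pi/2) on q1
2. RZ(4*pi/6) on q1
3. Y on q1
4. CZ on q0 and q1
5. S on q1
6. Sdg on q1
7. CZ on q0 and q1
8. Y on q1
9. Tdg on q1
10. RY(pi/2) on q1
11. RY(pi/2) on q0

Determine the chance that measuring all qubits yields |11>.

Outcome |11> occurs with probability -sqrt(2)/16 + sqrt(6)/16 + 1/4. Key observation: steps 3-8 multiply out to the identity, so the circuit reduces to the remaining gates.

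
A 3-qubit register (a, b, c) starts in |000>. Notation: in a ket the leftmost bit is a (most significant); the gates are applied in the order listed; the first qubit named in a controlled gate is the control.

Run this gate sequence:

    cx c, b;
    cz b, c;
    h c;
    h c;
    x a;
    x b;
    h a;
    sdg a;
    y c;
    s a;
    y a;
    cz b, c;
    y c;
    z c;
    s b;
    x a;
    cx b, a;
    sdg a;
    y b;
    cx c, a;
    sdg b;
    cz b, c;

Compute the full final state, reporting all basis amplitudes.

The final amplitudes are -sqrt(2)*I/2 on |000>, -sqrt(2)/2 on |100>, and 0 on every other basis state.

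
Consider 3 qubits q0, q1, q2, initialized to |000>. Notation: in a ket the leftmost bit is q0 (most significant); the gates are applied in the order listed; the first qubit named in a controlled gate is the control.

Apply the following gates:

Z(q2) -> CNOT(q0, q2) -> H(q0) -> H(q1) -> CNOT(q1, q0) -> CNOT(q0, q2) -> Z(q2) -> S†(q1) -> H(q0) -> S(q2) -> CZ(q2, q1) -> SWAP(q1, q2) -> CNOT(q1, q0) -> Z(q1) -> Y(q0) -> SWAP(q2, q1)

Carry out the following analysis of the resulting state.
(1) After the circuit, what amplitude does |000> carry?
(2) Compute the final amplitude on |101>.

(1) The final state's coefficient on |000> equals -sqrt(2)*I/4.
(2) The amplitude on |101> is sqrt(2)/4.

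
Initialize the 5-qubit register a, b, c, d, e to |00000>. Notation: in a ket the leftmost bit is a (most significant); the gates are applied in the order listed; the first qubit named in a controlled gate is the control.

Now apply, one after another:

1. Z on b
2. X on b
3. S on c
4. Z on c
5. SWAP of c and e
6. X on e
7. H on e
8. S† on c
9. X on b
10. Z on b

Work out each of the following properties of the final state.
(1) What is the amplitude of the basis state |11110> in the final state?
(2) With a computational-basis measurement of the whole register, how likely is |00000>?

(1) The amplitude on |11110> is 0.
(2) A full measurement returns |00000> with probability 1/2.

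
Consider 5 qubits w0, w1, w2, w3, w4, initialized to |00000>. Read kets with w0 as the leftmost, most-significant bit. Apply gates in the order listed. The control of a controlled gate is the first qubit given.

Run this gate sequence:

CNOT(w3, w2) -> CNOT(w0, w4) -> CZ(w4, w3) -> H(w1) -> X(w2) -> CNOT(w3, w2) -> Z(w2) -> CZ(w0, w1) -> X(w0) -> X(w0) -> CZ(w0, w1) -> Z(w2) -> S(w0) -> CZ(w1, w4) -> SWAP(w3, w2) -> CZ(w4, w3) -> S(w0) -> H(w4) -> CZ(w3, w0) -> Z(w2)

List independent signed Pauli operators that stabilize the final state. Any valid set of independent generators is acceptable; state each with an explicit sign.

The stabilizer group can be generated by +IXIII, +IIIIX, +ZIIII, +IIZII, -IIIZI, among other valid generating sets. Key observation: gates 7-12 undo each other exactly, leaving only the rest of the circuit to track.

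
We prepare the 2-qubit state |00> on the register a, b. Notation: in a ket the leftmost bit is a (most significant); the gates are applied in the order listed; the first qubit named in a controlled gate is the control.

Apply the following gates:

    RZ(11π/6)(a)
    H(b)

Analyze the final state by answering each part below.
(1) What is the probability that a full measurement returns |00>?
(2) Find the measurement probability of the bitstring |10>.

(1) The probability of measuring |00> is 1/2.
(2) A full measurement returns |10> with probability 0.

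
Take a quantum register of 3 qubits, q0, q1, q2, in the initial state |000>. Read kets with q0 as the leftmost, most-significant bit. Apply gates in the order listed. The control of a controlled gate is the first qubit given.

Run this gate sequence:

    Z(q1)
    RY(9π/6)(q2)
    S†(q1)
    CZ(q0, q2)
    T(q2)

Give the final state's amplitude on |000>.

The amplitude on |000> is -sqrt(2)/2.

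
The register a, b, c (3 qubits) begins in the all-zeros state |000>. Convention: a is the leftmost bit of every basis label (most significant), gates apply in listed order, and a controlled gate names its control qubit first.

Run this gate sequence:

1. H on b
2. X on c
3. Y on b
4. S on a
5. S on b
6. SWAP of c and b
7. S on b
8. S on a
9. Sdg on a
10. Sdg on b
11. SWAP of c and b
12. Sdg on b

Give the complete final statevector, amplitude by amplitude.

The final amplitudes are -sqrt(2)*I/2 on |001>, sqrt(2)*I/2 on |011>, and 0 on every other basis state. Key observation: the block from step 5 through step 12 cancels to the identity and can be dropped.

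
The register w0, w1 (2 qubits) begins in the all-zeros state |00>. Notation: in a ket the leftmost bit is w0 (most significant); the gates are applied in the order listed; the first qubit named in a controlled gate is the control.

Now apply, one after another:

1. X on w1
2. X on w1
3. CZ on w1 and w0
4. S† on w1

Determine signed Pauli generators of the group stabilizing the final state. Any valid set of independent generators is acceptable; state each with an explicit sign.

The final state is stabilized by the group generated by +ZI, +IZ; other independent generating sets are equally valid.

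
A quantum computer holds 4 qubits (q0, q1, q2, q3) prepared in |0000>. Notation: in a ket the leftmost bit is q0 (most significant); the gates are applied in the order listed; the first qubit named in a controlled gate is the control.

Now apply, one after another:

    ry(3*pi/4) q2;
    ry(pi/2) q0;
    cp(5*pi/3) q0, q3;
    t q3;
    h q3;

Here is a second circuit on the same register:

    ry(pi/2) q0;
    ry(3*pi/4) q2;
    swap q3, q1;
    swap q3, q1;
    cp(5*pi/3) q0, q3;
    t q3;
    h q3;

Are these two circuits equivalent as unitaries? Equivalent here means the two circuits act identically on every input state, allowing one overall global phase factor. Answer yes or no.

Yes, they are equivalent — the unitaries differ by at most a global phase.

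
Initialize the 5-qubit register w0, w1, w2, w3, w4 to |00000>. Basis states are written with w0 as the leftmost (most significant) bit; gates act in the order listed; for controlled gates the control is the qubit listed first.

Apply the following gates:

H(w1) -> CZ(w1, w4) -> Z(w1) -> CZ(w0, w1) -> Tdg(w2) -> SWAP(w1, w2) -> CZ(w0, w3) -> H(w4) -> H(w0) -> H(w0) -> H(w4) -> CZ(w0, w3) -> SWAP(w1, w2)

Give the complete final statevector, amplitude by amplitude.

The final amplitudes are sqrt(2)/2 on |00000>, -sqrt(2)/2 on |01000>, and 0 on every other basis state. Key observation: the block from step 6 through step 13 cancels to the identity and can be dropped.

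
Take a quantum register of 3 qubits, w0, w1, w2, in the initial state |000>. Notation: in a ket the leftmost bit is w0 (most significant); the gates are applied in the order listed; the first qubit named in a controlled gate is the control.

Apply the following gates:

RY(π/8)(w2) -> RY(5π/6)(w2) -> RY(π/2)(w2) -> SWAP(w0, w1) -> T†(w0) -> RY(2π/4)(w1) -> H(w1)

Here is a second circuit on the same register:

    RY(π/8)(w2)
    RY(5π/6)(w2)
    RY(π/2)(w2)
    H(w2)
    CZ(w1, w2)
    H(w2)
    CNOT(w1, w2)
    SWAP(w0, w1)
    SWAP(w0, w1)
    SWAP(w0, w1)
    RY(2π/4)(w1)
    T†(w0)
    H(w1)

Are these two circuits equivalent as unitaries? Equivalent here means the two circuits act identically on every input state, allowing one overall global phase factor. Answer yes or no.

Yes: on every input state the two circuits agree up to one overall phase factor.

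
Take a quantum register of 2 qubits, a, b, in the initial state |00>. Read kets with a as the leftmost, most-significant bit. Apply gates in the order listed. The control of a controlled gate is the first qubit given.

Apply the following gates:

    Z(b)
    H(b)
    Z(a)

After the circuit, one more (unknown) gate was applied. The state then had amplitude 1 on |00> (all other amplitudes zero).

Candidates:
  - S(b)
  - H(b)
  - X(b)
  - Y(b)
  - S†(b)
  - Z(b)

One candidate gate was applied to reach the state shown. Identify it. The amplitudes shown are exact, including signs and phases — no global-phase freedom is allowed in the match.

The applied gate was H(b).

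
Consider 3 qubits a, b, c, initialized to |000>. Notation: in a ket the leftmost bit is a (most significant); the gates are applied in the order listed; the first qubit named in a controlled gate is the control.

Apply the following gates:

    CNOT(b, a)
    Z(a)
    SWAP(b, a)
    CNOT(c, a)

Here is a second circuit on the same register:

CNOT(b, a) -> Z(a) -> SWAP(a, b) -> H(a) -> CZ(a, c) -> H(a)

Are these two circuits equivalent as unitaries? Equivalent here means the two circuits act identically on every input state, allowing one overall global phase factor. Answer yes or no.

Yes: on every input state the two circuits agree up to one overall phase factor.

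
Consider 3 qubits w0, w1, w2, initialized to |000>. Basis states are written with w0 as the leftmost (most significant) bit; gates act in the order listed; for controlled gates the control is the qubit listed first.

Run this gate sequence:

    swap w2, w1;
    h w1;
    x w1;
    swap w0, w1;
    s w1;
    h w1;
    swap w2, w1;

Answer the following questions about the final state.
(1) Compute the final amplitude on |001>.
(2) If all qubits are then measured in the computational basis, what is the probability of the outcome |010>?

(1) |001> carries amplitude 1/2 in the final state.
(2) A full measurement returns |010> with probability 0.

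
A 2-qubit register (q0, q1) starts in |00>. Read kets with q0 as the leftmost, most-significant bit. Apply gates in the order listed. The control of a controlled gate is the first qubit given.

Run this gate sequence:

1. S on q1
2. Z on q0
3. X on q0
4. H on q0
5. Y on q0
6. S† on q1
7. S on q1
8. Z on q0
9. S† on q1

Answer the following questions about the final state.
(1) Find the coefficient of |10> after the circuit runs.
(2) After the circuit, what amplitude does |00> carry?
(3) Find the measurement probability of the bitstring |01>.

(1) The amplitude on |10> is -sqrt(2)*I/2.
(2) The amplitude on |00> is sqrt(2)*I/2.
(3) A full measurement returns |01> with probability 0.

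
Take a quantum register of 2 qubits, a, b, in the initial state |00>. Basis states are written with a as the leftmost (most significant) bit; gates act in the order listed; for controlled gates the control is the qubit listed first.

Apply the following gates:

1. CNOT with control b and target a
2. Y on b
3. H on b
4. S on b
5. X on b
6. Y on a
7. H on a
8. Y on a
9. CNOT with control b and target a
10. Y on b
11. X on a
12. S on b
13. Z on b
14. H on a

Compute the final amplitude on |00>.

|00> carries amplitude -sqrt(2)/2 in the final state.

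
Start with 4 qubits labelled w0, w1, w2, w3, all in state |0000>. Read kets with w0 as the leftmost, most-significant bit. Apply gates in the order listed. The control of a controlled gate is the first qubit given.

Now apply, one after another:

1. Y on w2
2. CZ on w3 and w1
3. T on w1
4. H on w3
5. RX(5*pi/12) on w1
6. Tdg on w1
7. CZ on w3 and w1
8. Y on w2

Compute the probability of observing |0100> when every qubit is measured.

A full measurement returns |0100> with probability -sqrt(6)/16 + sqrt(2)/16 + 1/4.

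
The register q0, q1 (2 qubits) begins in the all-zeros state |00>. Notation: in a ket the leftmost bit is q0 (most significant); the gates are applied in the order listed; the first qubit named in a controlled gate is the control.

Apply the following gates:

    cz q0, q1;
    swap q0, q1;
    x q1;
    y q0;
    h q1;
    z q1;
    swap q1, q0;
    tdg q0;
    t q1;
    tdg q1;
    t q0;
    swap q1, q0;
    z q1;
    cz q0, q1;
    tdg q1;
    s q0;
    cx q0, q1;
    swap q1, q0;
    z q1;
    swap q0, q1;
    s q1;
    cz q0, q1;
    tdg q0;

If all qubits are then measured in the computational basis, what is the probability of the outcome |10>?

Outcome |10> occurs with probability 1/2. Key observation: the block from step 6 through step 13 cancels to the identity and can be dropped.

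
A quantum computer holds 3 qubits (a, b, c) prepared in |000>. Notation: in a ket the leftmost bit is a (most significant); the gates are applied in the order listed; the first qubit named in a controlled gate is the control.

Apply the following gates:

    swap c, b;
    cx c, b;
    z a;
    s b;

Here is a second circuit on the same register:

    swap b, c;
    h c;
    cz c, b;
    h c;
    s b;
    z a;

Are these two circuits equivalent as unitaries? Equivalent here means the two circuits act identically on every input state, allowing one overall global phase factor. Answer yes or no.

No: there is an input state on which the two circuits produce genuinely different outputs (not merely differing by a phase).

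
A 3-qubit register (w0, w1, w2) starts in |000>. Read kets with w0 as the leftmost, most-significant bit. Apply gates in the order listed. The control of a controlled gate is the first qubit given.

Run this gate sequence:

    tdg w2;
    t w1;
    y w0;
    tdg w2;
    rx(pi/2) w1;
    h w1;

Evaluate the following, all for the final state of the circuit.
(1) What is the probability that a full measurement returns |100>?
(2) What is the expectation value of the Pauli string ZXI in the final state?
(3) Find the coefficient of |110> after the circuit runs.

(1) Outcome |100> occurs with probability 1/2.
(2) The expectation value of ZXI is 0.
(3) The amplitude on |110> is -1/2 + I/2.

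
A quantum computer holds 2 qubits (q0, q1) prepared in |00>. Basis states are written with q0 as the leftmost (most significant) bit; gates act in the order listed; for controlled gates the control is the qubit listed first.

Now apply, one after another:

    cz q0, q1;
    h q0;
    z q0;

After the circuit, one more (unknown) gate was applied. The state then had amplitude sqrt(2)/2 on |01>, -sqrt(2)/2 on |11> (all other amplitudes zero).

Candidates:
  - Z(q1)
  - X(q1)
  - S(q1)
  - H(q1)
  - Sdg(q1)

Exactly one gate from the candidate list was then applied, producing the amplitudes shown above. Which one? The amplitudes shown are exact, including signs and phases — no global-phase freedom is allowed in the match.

It was X(q1) that produced the state shown.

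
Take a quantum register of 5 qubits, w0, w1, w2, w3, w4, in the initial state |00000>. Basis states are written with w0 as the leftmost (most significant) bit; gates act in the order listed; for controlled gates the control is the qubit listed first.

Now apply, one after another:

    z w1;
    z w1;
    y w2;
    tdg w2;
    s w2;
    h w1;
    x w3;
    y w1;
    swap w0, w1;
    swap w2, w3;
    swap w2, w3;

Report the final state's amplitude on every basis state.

The final amplitudes are sqrt(2)*exp(I*pi/4)/2 on |00110>, -sqrt(2)*exp(I*pi/4)/2 on |10110>, and 0 on every other basis state. Key observation: steps 10-11 multiply out to the identity, so the circuit reduces to the remaining gates.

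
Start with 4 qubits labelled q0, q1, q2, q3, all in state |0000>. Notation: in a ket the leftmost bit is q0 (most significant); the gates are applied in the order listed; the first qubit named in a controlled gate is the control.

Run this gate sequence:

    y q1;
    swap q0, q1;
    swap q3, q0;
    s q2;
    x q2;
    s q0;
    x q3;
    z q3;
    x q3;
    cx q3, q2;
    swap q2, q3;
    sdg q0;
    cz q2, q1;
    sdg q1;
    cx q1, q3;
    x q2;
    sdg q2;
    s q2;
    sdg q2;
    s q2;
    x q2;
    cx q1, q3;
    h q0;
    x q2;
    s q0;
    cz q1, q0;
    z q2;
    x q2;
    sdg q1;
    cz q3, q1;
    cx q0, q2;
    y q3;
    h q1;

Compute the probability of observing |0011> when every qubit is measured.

A full measurement returns |0011> with probability 1/4. Key observation: steps 15-22 multiply out to the identity, so the circuit reduces to the remaining gates.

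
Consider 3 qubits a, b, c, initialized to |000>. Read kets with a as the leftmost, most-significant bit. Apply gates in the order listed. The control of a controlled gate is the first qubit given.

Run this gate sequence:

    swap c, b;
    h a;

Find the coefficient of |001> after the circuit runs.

The final state's coefficient on |001> equals 0.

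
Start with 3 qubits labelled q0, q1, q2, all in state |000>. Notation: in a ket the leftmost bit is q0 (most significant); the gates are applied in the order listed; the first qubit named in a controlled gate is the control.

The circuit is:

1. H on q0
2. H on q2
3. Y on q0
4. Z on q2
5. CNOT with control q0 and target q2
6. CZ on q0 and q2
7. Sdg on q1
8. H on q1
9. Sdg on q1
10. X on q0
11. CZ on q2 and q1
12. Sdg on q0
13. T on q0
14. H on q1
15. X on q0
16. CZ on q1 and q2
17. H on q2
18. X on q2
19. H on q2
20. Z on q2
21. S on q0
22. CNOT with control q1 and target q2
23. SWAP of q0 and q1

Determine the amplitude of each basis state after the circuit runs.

After the circuit, the state carries amplitude -sqrt(2)/4 on |000>, (1 + I)*exp(I*pi/4)/4 on |001>, 1/4 - I/4 on |010>, 1/4 + I/4 on |011>, -sqrt(2)/4 on |100>, (-1 - I)*exp(I*pi/4)/4 on |101>, -1/4 + I/4 on |110>, 1/4 + I/4 on |111>.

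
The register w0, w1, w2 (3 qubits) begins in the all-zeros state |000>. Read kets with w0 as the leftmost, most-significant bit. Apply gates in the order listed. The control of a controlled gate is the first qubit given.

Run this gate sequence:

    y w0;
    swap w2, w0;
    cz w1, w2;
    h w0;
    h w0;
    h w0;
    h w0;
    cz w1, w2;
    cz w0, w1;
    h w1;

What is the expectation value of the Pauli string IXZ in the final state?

The observable IXZ averages to -1. Key observation: the block from step 3 through step 8 cancels to the identity and can be dropped.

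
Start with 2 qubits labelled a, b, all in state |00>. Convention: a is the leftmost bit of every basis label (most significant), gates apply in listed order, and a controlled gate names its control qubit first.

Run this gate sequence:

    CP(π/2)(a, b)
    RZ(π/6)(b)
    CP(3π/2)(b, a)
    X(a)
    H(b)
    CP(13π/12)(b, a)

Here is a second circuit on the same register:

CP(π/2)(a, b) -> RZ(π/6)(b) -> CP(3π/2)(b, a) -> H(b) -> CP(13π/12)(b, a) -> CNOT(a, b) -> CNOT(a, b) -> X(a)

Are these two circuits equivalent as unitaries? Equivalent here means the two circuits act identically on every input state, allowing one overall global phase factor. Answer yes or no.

No: there is an input state on which the two circuits produce genuinely different outputs (not merely differing by a phase).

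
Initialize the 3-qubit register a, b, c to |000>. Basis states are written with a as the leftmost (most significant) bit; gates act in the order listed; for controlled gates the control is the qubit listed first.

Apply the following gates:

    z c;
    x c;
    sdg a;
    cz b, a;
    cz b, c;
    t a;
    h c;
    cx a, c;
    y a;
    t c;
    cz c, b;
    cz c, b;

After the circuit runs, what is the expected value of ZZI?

In the final state, ZZI has expectation -1.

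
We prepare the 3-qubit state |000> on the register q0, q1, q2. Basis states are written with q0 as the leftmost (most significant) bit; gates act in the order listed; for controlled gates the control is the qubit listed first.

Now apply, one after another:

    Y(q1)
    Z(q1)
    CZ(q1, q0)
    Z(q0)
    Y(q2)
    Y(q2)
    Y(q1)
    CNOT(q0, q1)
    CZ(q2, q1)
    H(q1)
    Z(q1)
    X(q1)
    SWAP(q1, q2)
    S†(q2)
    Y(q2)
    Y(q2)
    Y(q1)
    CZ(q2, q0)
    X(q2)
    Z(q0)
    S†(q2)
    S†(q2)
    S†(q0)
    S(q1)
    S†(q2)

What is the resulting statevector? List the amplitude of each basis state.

After the circuit, the state carries amplitude -sqrt(2)*I/2 on |010>, -sqrt(2)*I/2 on |011>, and 0 on every other basis state.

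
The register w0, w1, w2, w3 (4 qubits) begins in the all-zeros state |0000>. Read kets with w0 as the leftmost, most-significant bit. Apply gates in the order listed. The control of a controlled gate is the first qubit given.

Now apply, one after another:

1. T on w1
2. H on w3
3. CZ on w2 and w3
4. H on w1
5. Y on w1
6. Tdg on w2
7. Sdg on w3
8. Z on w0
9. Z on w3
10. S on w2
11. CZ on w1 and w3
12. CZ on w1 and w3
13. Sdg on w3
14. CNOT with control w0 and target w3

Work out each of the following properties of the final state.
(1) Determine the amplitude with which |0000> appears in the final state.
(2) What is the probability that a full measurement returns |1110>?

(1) The final state's coefficient on |0000> equals -I/2. Key observation: gates 11-12 undo each other exactly, leaving only the rest of the circuit to track.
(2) Outcome |1110> occurs with probability 0.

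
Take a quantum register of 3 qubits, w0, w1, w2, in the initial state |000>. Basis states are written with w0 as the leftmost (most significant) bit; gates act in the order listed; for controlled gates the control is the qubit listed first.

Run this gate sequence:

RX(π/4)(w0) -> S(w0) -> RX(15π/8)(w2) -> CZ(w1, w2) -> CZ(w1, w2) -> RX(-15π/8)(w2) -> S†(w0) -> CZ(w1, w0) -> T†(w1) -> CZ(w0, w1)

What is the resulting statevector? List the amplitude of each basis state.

The final amplitudes are sqrt(sqrt(2) + 2)/2 on |000>, -I*sqrt(2 - sqrt(2))/2 on |100>, and 0 on every other basis state. Key observation: gates 2-7 undo each other exactly, leaving only the rest of the circuit to track.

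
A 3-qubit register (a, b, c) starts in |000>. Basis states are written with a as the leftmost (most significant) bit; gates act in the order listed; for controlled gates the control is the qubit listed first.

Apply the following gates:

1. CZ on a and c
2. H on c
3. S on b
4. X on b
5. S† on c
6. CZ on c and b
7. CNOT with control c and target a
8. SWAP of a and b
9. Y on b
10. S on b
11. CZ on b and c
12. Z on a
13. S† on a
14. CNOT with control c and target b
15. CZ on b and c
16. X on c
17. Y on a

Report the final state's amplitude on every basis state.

The resulting statevector has amplitude -sqrt(2)/2 on |010>, -sqrt(2)/2 on |011>, and 0 on every other basis state.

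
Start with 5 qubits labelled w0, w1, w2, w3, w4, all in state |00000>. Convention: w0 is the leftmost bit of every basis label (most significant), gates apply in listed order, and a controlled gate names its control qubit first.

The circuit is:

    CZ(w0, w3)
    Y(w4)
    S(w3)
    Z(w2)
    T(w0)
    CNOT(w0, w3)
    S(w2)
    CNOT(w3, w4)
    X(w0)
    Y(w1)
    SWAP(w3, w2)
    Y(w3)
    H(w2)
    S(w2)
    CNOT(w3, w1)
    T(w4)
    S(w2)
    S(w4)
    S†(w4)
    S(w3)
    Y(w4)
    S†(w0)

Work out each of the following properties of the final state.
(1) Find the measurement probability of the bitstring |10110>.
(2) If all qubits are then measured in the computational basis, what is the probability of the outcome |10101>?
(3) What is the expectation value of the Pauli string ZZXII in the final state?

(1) The probability of measuring |10110> is 1/2. Key observation: the block from step 18 through step 19 cancels to the identity and can be dropped.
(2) A full measurement returns |10101> with probability 0.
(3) In the final state, ZZXII has expectation 1.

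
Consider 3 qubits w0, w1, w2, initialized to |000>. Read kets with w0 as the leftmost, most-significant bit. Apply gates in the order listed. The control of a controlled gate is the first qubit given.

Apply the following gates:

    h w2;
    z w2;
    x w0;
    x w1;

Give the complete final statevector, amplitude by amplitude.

The resulting statevector has amplitude sqrt(2)/2 on |110>, -sqrt(2)/2 on |111>, and 0 on every other basis state.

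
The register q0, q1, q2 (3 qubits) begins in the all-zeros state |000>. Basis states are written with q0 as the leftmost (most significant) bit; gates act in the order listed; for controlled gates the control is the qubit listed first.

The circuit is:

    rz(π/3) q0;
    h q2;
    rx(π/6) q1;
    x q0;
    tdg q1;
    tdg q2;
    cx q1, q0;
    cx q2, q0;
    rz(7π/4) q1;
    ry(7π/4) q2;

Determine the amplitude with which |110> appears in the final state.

|110> carries amplitude (-1 + sqrt(3))*sqrt(2 - sqrt(2))*exp(17*I*pi/24)/8 in the final state.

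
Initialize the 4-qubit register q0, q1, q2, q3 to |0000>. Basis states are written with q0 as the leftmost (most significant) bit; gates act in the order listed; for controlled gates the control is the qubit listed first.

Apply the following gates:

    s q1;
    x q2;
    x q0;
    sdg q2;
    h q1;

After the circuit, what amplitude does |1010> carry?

The final state's coefficient on |1010> equals -sqrt(2)*I/2.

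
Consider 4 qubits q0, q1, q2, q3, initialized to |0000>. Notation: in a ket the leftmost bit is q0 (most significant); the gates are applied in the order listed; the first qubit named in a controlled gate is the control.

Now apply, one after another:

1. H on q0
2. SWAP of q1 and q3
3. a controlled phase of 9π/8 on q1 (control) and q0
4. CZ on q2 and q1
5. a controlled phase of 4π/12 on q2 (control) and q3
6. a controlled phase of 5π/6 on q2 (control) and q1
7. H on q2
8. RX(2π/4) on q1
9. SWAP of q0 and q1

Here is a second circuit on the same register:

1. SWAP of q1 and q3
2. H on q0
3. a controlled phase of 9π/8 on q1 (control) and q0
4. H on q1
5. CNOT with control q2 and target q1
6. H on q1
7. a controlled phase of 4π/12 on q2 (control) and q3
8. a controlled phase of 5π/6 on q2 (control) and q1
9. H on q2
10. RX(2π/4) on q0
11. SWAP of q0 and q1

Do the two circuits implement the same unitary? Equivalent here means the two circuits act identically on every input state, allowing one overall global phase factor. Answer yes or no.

No: there is an input state on which the two circuits produce genuinely different outputs (not merely differing by a phase).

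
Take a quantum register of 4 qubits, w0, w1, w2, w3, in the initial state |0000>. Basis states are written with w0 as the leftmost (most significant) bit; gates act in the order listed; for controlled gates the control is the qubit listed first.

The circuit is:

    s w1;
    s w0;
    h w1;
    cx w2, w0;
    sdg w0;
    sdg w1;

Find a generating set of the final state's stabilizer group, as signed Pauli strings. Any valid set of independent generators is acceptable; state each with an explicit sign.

One valid set of independent stabilizer generators is -IYII, +ZIII, +IIZI, +IIIZ (any independent generating set of the same group is equally correct).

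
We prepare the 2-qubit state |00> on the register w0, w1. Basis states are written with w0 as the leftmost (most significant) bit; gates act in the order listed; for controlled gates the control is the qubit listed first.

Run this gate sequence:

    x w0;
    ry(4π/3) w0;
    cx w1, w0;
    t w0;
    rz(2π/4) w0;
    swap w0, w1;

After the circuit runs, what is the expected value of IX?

The observable IX averages to -sqrt(6)/4.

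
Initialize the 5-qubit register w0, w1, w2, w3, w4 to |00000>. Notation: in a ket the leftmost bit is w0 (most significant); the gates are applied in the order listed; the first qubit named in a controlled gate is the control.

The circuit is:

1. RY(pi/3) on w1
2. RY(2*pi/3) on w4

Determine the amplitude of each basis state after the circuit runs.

After the circuit, the state carries amplitude sqrt(3)/4 on |00000>, 3/4 on |00001>, 1/4 on |01000>, sqrt(3)/4 on |01001>, and 0 on every other basis state.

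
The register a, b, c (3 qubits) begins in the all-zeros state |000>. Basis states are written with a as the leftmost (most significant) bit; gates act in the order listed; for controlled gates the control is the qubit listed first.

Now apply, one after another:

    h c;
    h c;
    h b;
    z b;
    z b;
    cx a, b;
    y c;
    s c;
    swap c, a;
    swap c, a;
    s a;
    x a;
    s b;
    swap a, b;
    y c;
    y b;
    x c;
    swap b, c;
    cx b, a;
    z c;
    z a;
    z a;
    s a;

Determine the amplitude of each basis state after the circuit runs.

The resulting statevector has amplitude sqrt(2)*I/2 on |010>, sqrt(2)*I/2 on |110>, and 0 on every other basis state.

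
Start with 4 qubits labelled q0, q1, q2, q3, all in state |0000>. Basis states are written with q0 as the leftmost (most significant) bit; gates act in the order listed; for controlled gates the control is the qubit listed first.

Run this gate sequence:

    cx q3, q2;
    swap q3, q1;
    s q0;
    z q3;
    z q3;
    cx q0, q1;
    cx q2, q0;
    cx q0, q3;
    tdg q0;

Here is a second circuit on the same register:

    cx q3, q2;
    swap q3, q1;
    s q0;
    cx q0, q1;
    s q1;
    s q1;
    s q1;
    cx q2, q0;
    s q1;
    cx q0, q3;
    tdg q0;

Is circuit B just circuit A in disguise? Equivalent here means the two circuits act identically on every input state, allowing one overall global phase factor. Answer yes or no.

Yes, they are equivalent — the unitaries differ by at most a global phase.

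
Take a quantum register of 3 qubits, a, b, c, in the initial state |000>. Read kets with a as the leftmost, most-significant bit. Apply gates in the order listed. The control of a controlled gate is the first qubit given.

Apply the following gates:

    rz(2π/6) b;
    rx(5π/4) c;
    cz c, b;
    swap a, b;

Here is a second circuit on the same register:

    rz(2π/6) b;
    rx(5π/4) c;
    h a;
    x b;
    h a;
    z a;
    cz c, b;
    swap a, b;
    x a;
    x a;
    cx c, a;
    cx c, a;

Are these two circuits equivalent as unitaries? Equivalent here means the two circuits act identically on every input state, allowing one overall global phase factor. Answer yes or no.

No: there is an input state on which the two circuits produce genuinely different outputs (not merely differing by a phase).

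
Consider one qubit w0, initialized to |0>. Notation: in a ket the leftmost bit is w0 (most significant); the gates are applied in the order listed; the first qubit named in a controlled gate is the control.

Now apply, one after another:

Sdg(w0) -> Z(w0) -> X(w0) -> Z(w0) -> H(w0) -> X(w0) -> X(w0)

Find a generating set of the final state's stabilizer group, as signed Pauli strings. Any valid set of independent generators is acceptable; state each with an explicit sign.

The stabilizer group can be generated by -X, among other valid generating sets.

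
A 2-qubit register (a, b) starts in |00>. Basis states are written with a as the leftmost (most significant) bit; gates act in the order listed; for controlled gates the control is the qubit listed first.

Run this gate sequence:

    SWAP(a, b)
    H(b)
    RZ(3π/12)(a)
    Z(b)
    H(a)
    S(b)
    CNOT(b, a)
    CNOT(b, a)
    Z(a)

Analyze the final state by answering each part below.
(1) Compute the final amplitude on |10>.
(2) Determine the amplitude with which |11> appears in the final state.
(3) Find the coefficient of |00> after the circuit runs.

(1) |10> carries amplitude exp(7*I*pi/8)/2 in the final state. Key observation: gates 7-8 undo each other exactly, leaving only the rest of the circuit to track.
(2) |11> carries amplitude exp(3*I*pi/8)/2 in the final state.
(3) The final state's coefficient on |00> equals -exp(7*I*pi/8)/2.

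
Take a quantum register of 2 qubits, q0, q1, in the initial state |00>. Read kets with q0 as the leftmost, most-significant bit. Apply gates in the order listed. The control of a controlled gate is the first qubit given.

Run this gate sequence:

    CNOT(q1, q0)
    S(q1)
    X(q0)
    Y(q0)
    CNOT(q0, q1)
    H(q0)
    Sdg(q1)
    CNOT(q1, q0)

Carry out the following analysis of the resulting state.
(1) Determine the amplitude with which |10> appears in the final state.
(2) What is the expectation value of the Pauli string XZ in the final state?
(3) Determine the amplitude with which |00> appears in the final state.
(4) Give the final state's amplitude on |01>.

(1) |10> carries amplitude -sqrt(2)*I/2 in the final state.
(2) The observable XZ averages to 1.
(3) The final state's coefficient on |00> equals -sqrt(2)*I/2.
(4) The final state's coefficient on |01> equals 0.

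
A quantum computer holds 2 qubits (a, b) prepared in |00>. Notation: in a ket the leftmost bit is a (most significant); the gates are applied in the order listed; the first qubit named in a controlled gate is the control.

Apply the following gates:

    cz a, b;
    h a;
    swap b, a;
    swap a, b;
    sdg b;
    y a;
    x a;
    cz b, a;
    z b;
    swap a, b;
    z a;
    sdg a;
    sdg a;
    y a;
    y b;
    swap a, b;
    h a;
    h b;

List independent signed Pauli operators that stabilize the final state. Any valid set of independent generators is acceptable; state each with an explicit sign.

The final state is stabilized by the group generated by -IX, +ZI; other independent generating sets are equally valid.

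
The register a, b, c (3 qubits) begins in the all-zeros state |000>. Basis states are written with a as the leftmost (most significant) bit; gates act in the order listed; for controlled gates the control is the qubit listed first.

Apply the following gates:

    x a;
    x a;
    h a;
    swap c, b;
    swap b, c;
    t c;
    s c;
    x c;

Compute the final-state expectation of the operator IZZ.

The expectation value of IZZ is -1. Key observation: steps 1-2 multiply out to the identity, so the circuit reduces to the remaining gates.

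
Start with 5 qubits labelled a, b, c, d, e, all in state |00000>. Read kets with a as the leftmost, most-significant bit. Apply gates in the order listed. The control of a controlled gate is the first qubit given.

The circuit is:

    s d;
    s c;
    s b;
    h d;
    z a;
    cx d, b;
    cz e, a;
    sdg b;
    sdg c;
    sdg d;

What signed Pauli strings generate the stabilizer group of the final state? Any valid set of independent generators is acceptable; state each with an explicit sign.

One valid set of independent stabilizer generators is -IXIXI, +ZIIII, +IZIZI, +IIZII, +IIIIZ (any independent generating set of the same group is equally correct).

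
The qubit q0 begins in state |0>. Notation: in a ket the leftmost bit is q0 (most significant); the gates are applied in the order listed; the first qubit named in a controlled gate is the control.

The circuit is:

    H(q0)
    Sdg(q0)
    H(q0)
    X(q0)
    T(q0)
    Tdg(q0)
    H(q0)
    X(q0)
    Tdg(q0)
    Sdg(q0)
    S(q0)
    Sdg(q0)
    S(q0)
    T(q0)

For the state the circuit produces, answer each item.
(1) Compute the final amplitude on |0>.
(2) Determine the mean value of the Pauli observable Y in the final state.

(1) |0> carries amplitude sqrt(2)*I/2 in the final state. Key observation: steps 9-14 multiply out to the identity, so the circuit reduces to the remaining gates.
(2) The observable Y averages to -1.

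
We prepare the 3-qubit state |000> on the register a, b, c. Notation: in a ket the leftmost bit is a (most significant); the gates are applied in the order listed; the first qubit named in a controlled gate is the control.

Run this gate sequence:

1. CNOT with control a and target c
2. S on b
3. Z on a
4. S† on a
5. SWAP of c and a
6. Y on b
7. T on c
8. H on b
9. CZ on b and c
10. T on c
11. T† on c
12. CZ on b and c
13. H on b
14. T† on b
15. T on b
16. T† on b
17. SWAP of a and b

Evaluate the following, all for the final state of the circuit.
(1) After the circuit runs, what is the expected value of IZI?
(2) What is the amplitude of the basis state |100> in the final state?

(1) In the final state, IZI has expectation 1. Key observation: steps 8-13 multiply out to the identity, so the circuit reduces to the remaining gates.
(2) |100> carries amplitude exp(I*pi/4) in the final state.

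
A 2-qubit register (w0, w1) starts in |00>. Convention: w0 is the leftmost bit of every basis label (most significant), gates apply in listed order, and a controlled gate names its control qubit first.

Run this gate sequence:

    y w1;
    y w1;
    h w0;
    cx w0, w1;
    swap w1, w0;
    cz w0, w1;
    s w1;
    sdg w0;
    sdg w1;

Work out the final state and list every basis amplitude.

The final amplitudes are sqrt(2)/2 on |00>, 0 on |01>, 0 on |10>, sqrt(2)*I/2 on |11>.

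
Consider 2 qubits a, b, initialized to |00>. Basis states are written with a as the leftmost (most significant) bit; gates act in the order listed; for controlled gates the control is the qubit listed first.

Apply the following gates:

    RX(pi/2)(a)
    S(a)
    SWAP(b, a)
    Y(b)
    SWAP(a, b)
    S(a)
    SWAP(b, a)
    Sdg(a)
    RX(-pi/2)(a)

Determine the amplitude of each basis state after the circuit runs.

After the circuit, the state carries amplitude -I/2 on |00>, -1/2 on |01>, 1/2 on |10>, -I/2 on |11>.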